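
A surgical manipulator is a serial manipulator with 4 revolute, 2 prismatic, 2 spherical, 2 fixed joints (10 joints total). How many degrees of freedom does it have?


Given: serial robot with 4 revolute, 2 prismatic, 2 spherical, 2 fixed joints
DOF contribution per joint type: revolute=1, prismatic=1, spherical=3, fixed=0
DOF = 4*1 + 2*1 + 2*3 + 2*0
DOF = 12

12


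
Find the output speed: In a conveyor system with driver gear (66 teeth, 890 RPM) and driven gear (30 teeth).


Given: N1 = 66 teeth, w1 = 890 RPM, N2 = 30 teeth
Using N1*w1 = N2*w2
w2 = N1*w1 / N2
w2 = 66*890 / 30
w2 = 58740 / 30
w2 = 1958 RPM

1958 RPM


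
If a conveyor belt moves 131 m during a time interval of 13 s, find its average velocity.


Given: distance d = 131 m, time t = 13 s
Using v = d / t
v = 131 / 13
v = 131/13 m/s

131/13 m/s


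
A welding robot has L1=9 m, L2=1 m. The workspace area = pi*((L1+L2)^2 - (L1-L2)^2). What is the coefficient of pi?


Given: L1 = 9, L2 = 1
(L1+L2)^2 = (10)^2 = 100
(L1-L2)^2 = (8)^2 = 64
Difference = 100 - 64 = 36
This equals 4*L1*L2 = 4*9*1 = 36
Workspace area = 36*pi

36


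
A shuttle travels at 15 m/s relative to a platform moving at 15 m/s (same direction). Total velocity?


Given: object velocity = 15 m/s, platform velocity = 15 m/s (same direction)
Using classical velocity addition: v_total = v_object + v_platform
v_total = 15 + 15
v_total = 30 m/s

30 m/s


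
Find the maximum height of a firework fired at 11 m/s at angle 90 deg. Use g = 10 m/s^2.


Given: v0 = 11 m/s, theta = 90 deg, g = 10 m/s^2
sin^2(90) = 1
Using H = v0^2 * sin^2(theta) / (2*g)
H = 11^2 * 1 / (2*10)
H = 121 * 1 / 20
H = 121 / 20
H = 121/20 m

121/20 m


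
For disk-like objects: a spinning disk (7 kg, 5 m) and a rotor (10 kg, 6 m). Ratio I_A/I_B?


Given: M1=7 kg, R1=5 m, M2=10 kg, R2=6 m
For a disk: I = (1/2)*M*R^2, so I_A/I_B = (M1*R1^2)/(M2*R2^2)
M1*R1^2 = 7*25 = 175
M2*R2^2 = 10*36 = 360
I_A/I_B = 175/360 = 35/72

35/72


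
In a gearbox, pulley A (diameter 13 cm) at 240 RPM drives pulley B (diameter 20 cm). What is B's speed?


Given: D1 = 13 cm, w1 = 240 RPM, D2 = 20 cm
Using D1*w1 = D2*w2
w2 = D1*w1 / D2
w2 = 13*240 / 20
w2 = 3120 / 20
w2 = 156 RPM

156 RPM


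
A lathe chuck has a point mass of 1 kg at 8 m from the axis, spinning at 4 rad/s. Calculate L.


Given: m = 1 kg, r = 8 m, omega = 4 rad/s
For a point mass: I = m*r^2
I = 1*8^2 = 1*64 = 64
L = I*omega = 64*4
L = 256 kg*m^2/s

256 kg*m^2/s


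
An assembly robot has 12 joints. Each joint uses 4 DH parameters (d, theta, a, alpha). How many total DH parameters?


Given: 12 joints, 4 DH parameters per joint (d, theta, a, alpha)
Total DH parameters = number_of_joints * 4
Total = 12 * 4
Total = 48

48


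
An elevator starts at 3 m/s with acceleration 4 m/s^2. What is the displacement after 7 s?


Given: v0 = 3 m/s, a = 4 m/s^2, t = 7 s
Using s = v0*t + (1/2)*a*t^2
s = 3*7 + (1/2)*4*7^2
s = 21 + (1/2)*196
s = 21 + 98
s = 119

119 m


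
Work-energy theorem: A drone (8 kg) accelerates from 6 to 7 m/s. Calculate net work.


Given: m = 8 kg, v0 = 6 m/s, v = 7 m/s
Using W = (1/2)*m*(v^2 - v0^2)
v^2 = 7^2 = 49
v0^2 = 6^2 = 36
v^2 - v0^2 = 49 - 36 = 13
W = (1/2)*8*13 = 52 J

52 J


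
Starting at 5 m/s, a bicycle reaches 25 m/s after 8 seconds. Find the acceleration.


Given: initial velocity v0 = 5 m/s, final velocity v = 25 m/s, time t = 8 s
Using a = (v - v0) / t
a = (25 - 5) / 8
a = 20 / 8
a = 5/2 m/s^2

5/2 m/s^2


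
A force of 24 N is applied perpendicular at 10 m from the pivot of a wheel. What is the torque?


Given: F = 24 N, r = 10 m, angle = 90 deg (perpendicular)
Using tau = F * r * sin(90)
sin(90) = 1
tau = 24 * 10 * 1
tau = 240 Nm

240 Nm


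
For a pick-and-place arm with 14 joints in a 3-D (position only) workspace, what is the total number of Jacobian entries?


Given: task space dimension = 3, joints = 14
Jacobian is a 3 x 14 matrix
Total entries = rows * columns
Total = 3 * 14
Total = 42

42


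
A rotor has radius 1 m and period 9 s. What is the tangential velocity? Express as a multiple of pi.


Given: radius r = 1 m, period T = 9 s
Using v = 2*pi*r / T
v = 2*pi*1 / 9
v = 2*pi / 9
v = 2/9*pi m/s

2/9*pi m/s


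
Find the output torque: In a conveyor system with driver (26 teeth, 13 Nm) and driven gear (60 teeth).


Given: N1 = 26, N2 = 60, T1 = 13 Nm
Using T2/T1 = N2/N1
T2 = T1 * N2 / N1
T2 = 13 * 60 / 26
T2 = 780 / 26
T2 = 30 Nm

30 Nm


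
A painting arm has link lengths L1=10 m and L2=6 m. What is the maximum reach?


Given: L1 = 10 m, L2 = 6 m
For a 2-link planar arm, max reach = L1 + L2 (fully extended)
Max reach = 10 + 6
Max reach = 16 m

16 m


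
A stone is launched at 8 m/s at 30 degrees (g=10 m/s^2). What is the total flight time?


Given: v0 = 8 m/s, theta = 30 deg, g = 10 m/s^2
sin(30) = 1/2
Using T = 2*v0*sin(theta) / g
T = 2*8*1/2 / 10
T = 8 / 10
T = 4/5 s

4/5 s


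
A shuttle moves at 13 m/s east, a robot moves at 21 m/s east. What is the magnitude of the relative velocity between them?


Given: v_A = 13 m/s east, v_B = 21 m/s east
Both move in the same direction; relative speed = |v_A - v_B|
|13 - 21| = |-8|
= 8 m/s

8 m/s


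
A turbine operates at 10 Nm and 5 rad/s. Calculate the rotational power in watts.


Given: tau = 10 Nm, omega = 5 rad/s
Using P = tau * omega
P = 10 * 5
P = 50 W

50 W


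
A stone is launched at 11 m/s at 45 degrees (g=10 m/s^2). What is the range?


Given: v0 = 11 m/s, theta = 45 deg, g = 10 m/s^2
sin(2*45) = sin(90) = 1
Using R = v0^2 * sin(2*theta) / g
R = 11^2 * 1 / 10
R = 121 / 10
R = 121/10 m

121/10 m


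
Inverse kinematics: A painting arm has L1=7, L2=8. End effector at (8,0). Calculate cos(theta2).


Given: L1 = 7, L2 = 8, target (x, y) = (8, 0)
Using cos(theta2) = (x^2 + y^2 - L1^2 - L2^2) / (2*L1*L2)
x^2 + y^2 = 8^2 + 0 = 64
L1^2 + L2^2 = 49 + 64 = 113
Numerator = 64 - 113 = -49
Denominator = 2*7*8 = 112
cos(theta2) = -49/112 = -7/16

-7/16


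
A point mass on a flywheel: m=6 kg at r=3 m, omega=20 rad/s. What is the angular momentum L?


Given: m = 6 kg, r = 3 m, omega = 20 rad/s
For a point mass: I = m*r^2
I = 6*3^2 = 6*9 = 54
L = I*omega = 54*20
L = 1080 kg*m^2/s

1080 kg*m^2/s


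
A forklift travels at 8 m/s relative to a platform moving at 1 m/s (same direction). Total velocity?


Given: object velocity = 8 m/s, platform velocity = 1 m/s (same direction)
Using classical velocity addition: v_total = v_object + v_platform
v_total = 8 + 1
v_total = 9 m/s

9 m/s


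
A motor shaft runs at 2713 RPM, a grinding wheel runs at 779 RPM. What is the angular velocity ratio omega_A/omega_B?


Given: RPM_A = 2713, RPM_B = 779
omega = 2*pi*RPM/60, so omega_A/omega_B = RPM_A / RPM_B
omega_A/omega_B = 2713 / 779
omega_A/omega_B = 2713/779

2713/779


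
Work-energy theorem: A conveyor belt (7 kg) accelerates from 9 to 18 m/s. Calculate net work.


Given: m = 7 kg, v0 = 9 m/s, v = 18 m/s
Using W = (1/2)*m*(v^2 - v0^2)
v^2 = 18^2 = 324
v0^2 = 9^2 = 81
v^2 - v0^2 = 324 - 81 = 243
W = (1/2)*7*243 = 1701/2 J

1701/2 J


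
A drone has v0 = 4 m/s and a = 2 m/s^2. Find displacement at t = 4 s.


Given: v0 = 4 m/s, a = 2 m/s^2, t = 4 s
Using s = v0*t + (1/2)*a*t^2
s = 4*4 + (1/2)*2*4^2
s = 16 + (1/2)*32
s = 16 + 16
s = 32

32 m


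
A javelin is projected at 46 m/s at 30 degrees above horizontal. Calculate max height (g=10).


Given: v0 = 46 m/s, theta = 30 deg, g = 10 m/s^2
sin^2(30) = 1/4
Using H = v0^2 * sin^2(theta) / (2*g)
H = 46^2 * 1/4 / (2*10)
H = 2116 * 1/4 / 20
H = 529 / 20
H = 529/20 m

529/20 m


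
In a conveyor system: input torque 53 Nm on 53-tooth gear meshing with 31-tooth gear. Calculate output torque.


Given: N1 = 53, N2 = 31, T1 = 53 Nm
Using T2/T1 = N2/N1
T2 = T1 * N2 / N1
T2 = 53 * 31 / 53
T2 = 1643 / 53
T2 = 31 Nm

31 Nm


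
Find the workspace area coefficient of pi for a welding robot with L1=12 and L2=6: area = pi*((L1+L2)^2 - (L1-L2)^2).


Given: L1 = 12, L2 = 6
(L1+L2)^2 = (18)^2 = 324
(L1-L2)^2 = (6)^2 = 36
Difference = 324 - 36 = 288
This equals 4*L1*L2 = 4*12*6 = 288
Workspace area = 288*pi

288


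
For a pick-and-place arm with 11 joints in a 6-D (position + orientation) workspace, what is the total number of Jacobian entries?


Given: task space dimension = 6, joints = 11
Jacobian is a 6 x 11 matrix
Total entries = rows * columns
Total = 6 * 11
Total = 66

66


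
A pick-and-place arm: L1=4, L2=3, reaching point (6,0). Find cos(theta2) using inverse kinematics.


Given: L1 = 4, L2 = 3, target (x, y) = (6, 0)
Using cos(theta2) = (x^2 + y^2 - L1^2 - L2^2) / (2*L1*L2)
x^2 + y^2 = 6^2 + 0 = 36
L1^2 + L2^2 = 16 + 9 = 25
Numerator = 36 - 25 = 11
Denominator = 2*4*3 = 24
cos(theta2) = 11/24 = 11/24

11/24


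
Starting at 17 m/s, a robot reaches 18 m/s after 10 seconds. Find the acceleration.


Given: initial velocity v0 = 17 m/s, final velocity v = 18 m/s, time t = 10 s
Using a = (v - v0) / t
a = (18 - 17) / 10
a = 1 / 10
a = 1/10 m/s^2

1/10 m/s^2


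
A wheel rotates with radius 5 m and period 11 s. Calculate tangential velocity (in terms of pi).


Given: radius r = 5 m, period T = 11 s
Using v = 2*pi*r / T
v = 2*pi*5 / 11
v = 10*pi / 11
v = 10/11*pi m/s

10/11*pi m/s


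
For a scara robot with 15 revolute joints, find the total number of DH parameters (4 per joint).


Given: 15 joints, 4 DH parameters per joint (d, theta, a, alpha)
Total DH parameters = number_of_joints * 4
Total = 15 * 4
Total = 60

60


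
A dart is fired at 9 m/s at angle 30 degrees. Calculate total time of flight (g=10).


Given: v0 = 9 m/s, theta = 30 deg, g = 10 m/s^2
sin(30) = 1/2
Using T = 2*v0*sin(theta) / g
T = 2*9*1/2 / 10
T = 9 / 10
T = 9/10 s

9/10 s


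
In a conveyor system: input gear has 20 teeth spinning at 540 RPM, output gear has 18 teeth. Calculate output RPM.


Given: N1 = 20 teeth, w1 = 540 RPM, N2 = 18 teeth
Using N1*w1 = N2*w2
w2 = N1*w1 / N2
w2 = 20*540 / 18
w2 = 10800 / 18
w2 = 600 RPM

600 RPM


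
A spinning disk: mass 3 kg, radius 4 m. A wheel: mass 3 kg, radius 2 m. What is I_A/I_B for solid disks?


Given: M1=3 kg, R1=4 m, M2=3 kg, R2=2 m
For a disk: I = (1/2)*M*R^2, so I_A/I_B = (M1*R1^2)/(M2*R2^2)
M1*R1^2 = 3*16 = 48
M2*R2^2 = 3*4 = 12
I_A/I_B = 48/12 = 4

4


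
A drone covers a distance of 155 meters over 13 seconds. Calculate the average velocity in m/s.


Given: distance d = 155 m, time t = 13 s
Using v = d / t
v = 155 / 13
v = 155/13 m/s

155/13 m/s


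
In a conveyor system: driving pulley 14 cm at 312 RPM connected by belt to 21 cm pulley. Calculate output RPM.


Given: D1 = 14 cm, w1 = 312 RPM, D2 = 21 cm
Using D1*w1 = D2*w2
w2 = D1*w1 / D2
w2 = 14*312 / 21
w2 = 4368 / 21
w2 = 208 RPM

208 RPM


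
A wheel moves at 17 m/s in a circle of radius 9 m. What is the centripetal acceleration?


Given: v = 17 m/s, r = 9 m
Using a_c = v^2 / r
a_c = 17^2 / 9
a_c = 289 / 9
a_c = 289/9 m/s^2

289/9 m/s^2


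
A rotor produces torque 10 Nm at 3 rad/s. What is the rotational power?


Given: tau = 10 Nm, omega = 3 rad/s
Using P = tau * omega
P = 10 * 3
P = 30 W

30 W


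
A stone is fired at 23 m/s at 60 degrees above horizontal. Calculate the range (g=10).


Given: v0 = 23 m/s, theta = 60 deg, g = 10 m/s^2
sin(2*60) = sin(120) = sqrt(3)/2
Using R = v0^2 * sin(2*theta) / g
R = 23^2 * (sqrt(3)/2) / 10
R = 529 * sqrt(3) / 20
R = 529/20*sqrt(3) m

529/20*sqrt(3) m


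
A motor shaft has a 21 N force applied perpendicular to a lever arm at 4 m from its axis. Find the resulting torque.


Given: F = 21 N, r = 4 m, angle = 90 deg (perpendicular)
Using tau = F * r * sin(90)
sin(90) = 1
tau = 21 * 4 * 1
tau = 84 Nm

84 Nm


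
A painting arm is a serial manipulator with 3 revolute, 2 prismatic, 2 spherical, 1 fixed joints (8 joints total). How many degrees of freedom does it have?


Given: serial robot with 3 revolute, 2 prismatic, 2 spherical, 1 fixed joints
DOF contribution per joint type: revolute=1, prismatic=1, spherical=3, fixed=0
DOF = 3*1 + 2*1 + 2*3 + 1*0
DOF = 11

11


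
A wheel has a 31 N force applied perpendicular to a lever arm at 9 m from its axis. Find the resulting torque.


Given: F = 31 N, r = 9 m, angle = 90 deg (perpendicular)
Using tau = F * r * sin(90)
sin(90) = 1
tau = 31 * 9 * 1
tau = 279 Nm

279 Nm


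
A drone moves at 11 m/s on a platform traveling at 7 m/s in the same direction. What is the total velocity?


Given: object velocity = 11 m/s, platform velocity = 7 m/s (same direction)
Using classical velocity addition: v_total = v_object + v_platform
v_total = 11 + 7
v_total = 18 m/s

18 m/s


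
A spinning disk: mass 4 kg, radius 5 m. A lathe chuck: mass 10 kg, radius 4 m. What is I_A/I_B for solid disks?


Given: M1=4 kg, R1=5 m, M2=10 kg, R2=4 m
For a disk: I = (1/2)*M*R^2, so I_A/I_B = (M1*R1^2)/(M2*R2^2)
M1*R1^2 = 4*25 = 100
M2*R2^2 = 10*16 = 160
I_A/I_B = 100/160 = 5/8

5/8


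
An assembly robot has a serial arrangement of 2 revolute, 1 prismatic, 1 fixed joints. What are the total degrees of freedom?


Given: serial robot with 2 revolute, 1 prismatic, 1 fixed joints
DOF contribution per joint type: revolute=1, prismatic=1, spherical=3, fixed=0
DOF = 2*1 + 1*1 + 1*0
DOF = 3

3


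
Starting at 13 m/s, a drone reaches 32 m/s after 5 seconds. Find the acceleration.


Given: initial velocity v0 = 13 m/s, final velocity v = 32 m/s, time t = 5 s
Using a = (v - v0) / t
a = (32 - 13) / 5
a = 19 / 5
a = 19/5 m/s^2

19/5 m/s^2


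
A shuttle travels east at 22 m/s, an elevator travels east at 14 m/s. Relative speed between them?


Given: v_A = 22 m/s east, v_B = 14 m/s east
Both move in the same direction; relative speed = |v_A - v_B|
|22 - 14| = |8|
= 8 m/s

8 m/s


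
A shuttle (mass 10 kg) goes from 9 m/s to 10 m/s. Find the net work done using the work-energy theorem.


Given: m = 10 kg, v0 = 9 m/s, v = 10 m/s
Using W = (1/2)*m*(v^2 - v0^2)
v^2 = 10^2 = 100
v0^2 = 9^2 = 81
v^2 - v0^2 = 100 - 81 = 19
W = (1/2)*10*19 = 95 J

95 J


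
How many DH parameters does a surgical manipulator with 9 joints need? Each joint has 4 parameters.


Given: 9 joints, 4 DH parameters per joint (d, theta, a, alpha)
Total DH parameters = number_of_joints * 4
Total = 9 * 4
Total = 36

36


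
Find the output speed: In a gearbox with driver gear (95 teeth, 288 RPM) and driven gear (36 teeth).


Given: N1 = 95 teeth, w1 = 288 RPM, N2 = 36 teeth
Using N1*w1 = N2*w2
w2 = N1*w1 / N2
w2 = 95*288 / 36
w2 = 27360 / 36
w2 = 760 RPM

760 RPM


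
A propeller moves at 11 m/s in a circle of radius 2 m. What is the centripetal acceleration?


Given: v = 11 m/s, r = 2 m
Using a_c = v^2 / r
a_c = 11^2 / 2
a_c = 121 / 2
a_c = 121/2 m/s^2

121/2 m/s^2


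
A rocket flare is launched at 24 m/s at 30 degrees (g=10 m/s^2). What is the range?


Given: v0 = 24 m/s, theta = 30 deg, g = 10 m/s^2
sin(2*30) = sin(60) = sqrt(3)/2
Using R = v0^2 * sin(2*theta) / g
R = 24^2 * (sqrt(3)/2) / 10
R = 576 * sqrt(3) / 20
R = 144/5*sqrt(3) m

144/5*sqrt(3) m


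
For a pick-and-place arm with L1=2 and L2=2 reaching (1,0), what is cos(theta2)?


Given: L1 = 2, L2 = 2, target (x, y) = (1, 0)
Using cos(theta2) = (x^2 + y^2 - L1^2 - L2^2) / (2*L1*L2)
x^2 + y^2 = 1^2 + 0 = 1
L1^2 + L2^2 = 4 + 4 = 8
Numerator = 1 - 8 = -7
Denominator = 2*2*2 = 8
cos(theta2) = -7/8 = -7/8

-7/8


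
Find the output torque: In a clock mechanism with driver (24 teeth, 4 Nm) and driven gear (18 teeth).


Given: N1 = 24, N2 = 18, T1 = 4 Nm
Using T2/T1 = N2/N1
T2 = T1 * N2 / N1
T2 = 4 * 18 / 24
T2 = 72 / 24
T2 = 3 Nm

3 Nm


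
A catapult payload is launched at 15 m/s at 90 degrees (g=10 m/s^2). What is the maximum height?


Given: v0 = 15 m/s, theta = 90 deg, g = 10 m/s^2
sin^2(90) = 1
Using H = v0^2 * sin^2(theta) / (2*g)
H = 15^2 * 1 / (2*10)
H = 225 * 1 / 20
H = 225 / 20
H = 45/4 m

45/4 m


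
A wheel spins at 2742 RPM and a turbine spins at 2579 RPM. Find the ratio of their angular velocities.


Given: RPM_A = 2742, RPM_B = 2579
omega = 2*pi*RPM/60, so omega_A/omega_B = RPM_A / RPM_B
omega_A/omega_B = 2742 / 2579
omega_A/omega_B = 2742/2579

2742/2579


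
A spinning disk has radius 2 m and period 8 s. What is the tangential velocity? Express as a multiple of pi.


Given: radius r = 2 m, period T = 8 s
Using v = 2*pi*r / T
v = 2*pi*2 / 8
v = 4*pi / 8
v = 1/2*pi m/s

1/2*pi m/s


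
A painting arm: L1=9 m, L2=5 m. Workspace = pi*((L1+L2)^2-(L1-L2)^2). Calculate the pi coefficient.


Given: L1 = 9, L2 = 5
(L1+L2)^2 = (14)^2 = 196
(L1-L2)^2 = (4)^2 = 16
Difference = 196 - 16 = 180
This equals 4*L1*L2 = 4*9*5 = 180
Workspace area = 180*pi

180


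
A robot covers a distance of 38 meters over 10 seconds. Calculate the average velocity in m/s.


Given: distance d = 38 m, time t = 10 s
Using v = d / t
v = 38 / 10
v = 19/5 m/s

19/5 m/s


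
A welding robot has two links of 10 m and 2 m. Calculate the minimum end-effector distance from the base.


Given: L1 = 10 m, L2 = 2 m
For a 2-link planar arm, min reach = |L1 - L2| (second link folded back)
Min reach = |10 - 2|
Min reach = 8 m

8 m


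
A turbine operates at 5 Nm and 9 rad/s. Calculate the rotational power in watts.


Given: tau = 5 Nm, omega = 9 rad/s
Using P = tau * omega
P = 5 * 9
P = 45 W

45 W


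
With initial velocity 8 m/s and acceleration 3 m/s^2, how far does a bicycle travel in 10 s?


Given: v0 = 8 m/s, a = 3 m/s^2, t = 10 s
Using s = v0*t + (1/2)*a*t^2
s = 8*10 + (1/2)*3*10^2
s = 80 + (1/2)*300
s = 80 + 150
s = 230

230 m


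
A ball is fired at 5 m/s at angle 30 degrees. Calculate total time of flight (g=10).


Given: v0 = 5 m/s, theta = 30 deg, g = 10 m/s^2
sin(30) = 1/2
Using T = 2*v0*sin(theta) / g
T = 2*5*1/2 / 10
T = 5 / 10
T = 1/2 s

1/2 s


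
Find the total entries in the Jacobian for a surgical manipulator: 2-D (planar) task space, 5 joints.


Given: task space dimension = 2, joints = 5
Jacobian is a 2 x 5 matrix
Total entries = rows * columns
Total = 2 * 5
Total = 10

10


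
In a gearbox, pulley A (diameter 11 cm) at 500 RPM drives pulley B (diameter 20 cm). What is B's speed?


Given: D1 = 11 cm, w1 = 500 RPM, D2 = 20 cm
Using D1*w1 = D2*w2
w2 = D1*w1 / D2
w2 = 11*500 / 20
w2 = 5500 / 20
w2 = 275 RPM

275 RPM


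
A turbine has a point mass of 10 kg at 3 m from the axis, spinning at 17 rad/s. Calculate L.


Given: m = 10 kg, r = 3 m, omega = 17 rad/s
For a point mass: I = m*r^2
I = 10*3^2 = 10*9 = 90
L = I*omega = 90*17
L = 1530 kg*m^2/s

1530 kg*m^2/s


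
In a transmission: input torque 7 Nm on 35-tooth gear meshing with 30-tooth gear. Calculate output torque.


Given: N1 = 35, N2 = 30, T1 = 7 Nm
Using T2/T1 = N2/N1
T2 = T1 * N2 / N1
T2 = 7 * 30 / 35
T2 = 210 / 35
T2 = 6 Nm

6 Nm


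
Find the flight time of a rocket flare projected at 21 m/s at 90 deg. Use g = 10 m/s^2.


Given: v0 = 21 m/s, theta = 90 deg, g = 10 m/s^2
sin(90) = 1
Using T = 2*v0*sin(theta) / g
T = 2*21*1 / 10
T = 42 / 10
T = 21/5 s

21/5 s


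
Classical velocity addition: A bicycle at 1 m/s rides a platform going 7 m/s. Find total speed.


Given: object velocity = 1 m/s, platform velocity = 7 m/s (same direction)
Using classical velocity addition: v_total = v_object + v_platform
v_total = 1 + 7
v_total = 8 m/s

8 m/s


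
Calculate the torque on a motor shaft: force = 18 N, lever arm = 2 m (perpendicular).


Given: F = 18 N, r = 2 m, angle = 90 deg (perpendicular)
Using tau = F * r * sin(90)
sin(90) = 1
tau = 18 * 2 * 1
tau = 36 Nm

36 Nm


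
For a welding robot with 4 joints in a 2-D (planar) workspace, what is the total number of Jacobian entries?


Given: task space dimension = 2, joints = 4
Jacobian is a 2 x 4 matrix
Total entries = rows * columns
Total = 2 * 4
Total = 8

8


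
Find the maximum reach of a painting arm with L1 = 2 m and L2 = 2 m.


Given: L1 = 2 m, L2 = 2 m
For a 2-link planar arm, max reach = L1 + L2 (fully extended)
Max reach = 2 + 2
Max reach = 4 m

4 m


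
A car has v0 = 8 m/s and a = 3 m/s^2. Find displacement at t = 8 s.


Given: v0 = 8 m/s, a = 3 m/s^2, t = 8 s
Using s = v0*t + (1/2)*a*t^2
s = 8*8 + (1/2)*3*8^2
s = 64 + (1/2)*192
s = 64 + 96
s = 160

160 m


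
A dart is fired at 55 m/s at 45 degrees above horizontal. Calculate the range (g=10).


Given: v0 = 55 m/s, theta = 45 deg, g = 10 m/s^2
sin(2*45) = sin(90) = 1
Using R = v0^2 * sin(2*theta) / g
R = 55^2 * 1 / 10
R = 3025 / 10
R = 605/2 m

605/2 m


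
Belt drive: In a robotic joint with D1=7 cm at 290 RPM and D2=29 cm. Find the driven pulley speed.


Given: D1 = 7 cm, w1 = 290 RPM, D2 = 29 cm
Using D1*w1 = D2*w2
w2 = D1*w1 / D2
w2 = 7*290 / 29
w2 = 2030 / 29
w2 = 70 RPM

70 RPM


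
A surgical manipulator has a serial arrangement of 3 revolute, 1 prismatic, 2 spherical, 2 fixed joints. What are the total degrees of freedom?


Given: serial robot with 3 revolute, 1 prismatic, 2 spherical, 2 fixed joints
DOF contribution per joint type: revolute=1, prismatic=1, spherical=3, fixed=0
DOF = 3*1 + 1*1 + 2*3 + 2*0
DOF = 10

10


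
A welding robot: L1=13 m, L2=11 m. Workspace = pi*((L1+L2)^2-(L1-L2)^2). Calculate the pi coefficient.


Given: L1 = 13, L2 = 11
(L1+L2)^2 = (24)^2 = 576
(L1-L2)^2 = (2)^2 = 4
Difference = 576 - 4 = 572
This equals 4*L1*L2 = 4*13*11 = 572
Workspace area = 572*pi

572


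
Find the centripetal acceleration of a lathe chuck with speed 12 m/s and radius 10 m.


Given: v = 12 m/s, r = 10 m
Using a_c = v^2 / r
a_c = 12^2 / 10
a_c = 144 / 10
a_c = 72/5 m/s^2

72/5 m/s^2


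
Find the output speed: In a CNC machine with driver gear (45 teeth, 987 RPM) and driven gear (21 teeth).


Given: N1 = 45 teeth, w1 = 987 RPM, N2 = 21 teeth
Using N1*w1 = N2*w2
w2 = N1*w1 / N2
w2 = 45*987 / 21
w2 = 44415 / 21
w2 = 2115 RPM

2115 RPM


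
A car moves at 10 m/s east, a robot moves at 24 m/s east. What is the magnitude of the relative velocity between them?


Given: v_A = 10 m/s east, v_B = 24 m/s east
Both move in the same direction; relative speed = |v_A - v_B|
|10 - 24| = |-14|
= 14 m/s

14 m/s


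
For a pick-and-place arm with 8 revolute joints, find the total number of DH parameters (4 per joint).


Given: 8 joints, 4 DH parameters per joint (d, theta, a, alpha)
Total DH parameters = number_of_joints * 4
Total = 8 * 4
Total = 32

32


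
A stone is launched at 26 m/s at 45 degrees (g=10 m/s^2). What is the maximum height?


Given: v0 = 26 m/s, theta = 45 deg, g = 10 m/s^2
sin^2(45) = 1/2
Using H = v0^2 * sin^2(theta) / (2*g)
H = 26^2 * 1/2 / (2*10)
H = 676 * 1/2 / 20
H = 338 / 20
H = 169/10 m

169/10 m


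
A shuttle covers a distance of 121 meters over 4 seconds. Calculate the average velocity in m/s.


Given: distance d = 121 m, time t = 4 s
Using v = d / t
v = 121 / 4
v = 121/4 m/s

121/4 m/s


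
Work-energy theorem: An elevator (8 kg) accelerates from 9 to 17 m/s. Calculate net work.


Given: m = 8 kg, v0 = 9 m/s, v = 17 m/s
Using W = (1/2)*m*(v^2 - v0^2)
v^2 = 17^2 = 289
v0^2 = 9^2 = 81
v^2 - v0^2 = 289 - 81 = 208
W = (1/2)*8*208 = 832 J

832 J


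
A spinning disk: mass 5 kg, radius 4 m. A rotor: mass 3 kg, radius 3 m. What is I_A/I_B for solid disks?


Given: M1=5 kg, R1=4 m, M2=3 kg, R2=3 m
For a disk: I = (1/2)*M*R^2, so I_A/I_B = (M1*R1^2)/(M2*R2^2)
M1*R1^2 = 5*16 = 80
M2*R2^2 = 3*9 = 27
I_A/I_B = 80/27 = 80/27

80/27


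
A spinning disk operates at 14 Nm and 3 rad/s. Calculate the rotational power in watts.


Given: tau = 14 Nm, omega = 3 rad/s
Using P = tau * omega
P = 14 * 3
P = 42 W

42 W


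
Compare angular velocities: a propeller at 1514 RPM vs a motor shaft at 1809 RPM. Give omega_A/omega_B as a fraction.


Given: RPM_A = 1514, RPM_B = 1809
omega = 2*pi*RPM/60, so omega_A/omega_B = RPM_A / RPM_B
omega_A/omega_B = 1514 / 1809
omega_A/omega_B = 1514/1809

1514/1809


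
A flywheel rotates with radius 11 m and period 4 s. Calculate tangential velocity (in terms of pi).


Given: radius r = 11 m, period T = 4 s
Using v = 2*pi*r / T
v = 2*pi*11 / 4
v = 22*pi / 4
v = 11/2*pi m/s

11/2*pi m/s


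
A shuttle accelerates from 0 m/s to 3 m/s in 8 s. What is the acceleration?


Given: initial velocity v0 = 0 m/s, final velocity v = 3 m/s, time t = 8 s
Using a = (v - v0) / t
a = (3 - 0) / 8
a = 3 / 8
a = 3/8 m/s^2

3/8 m/s^2


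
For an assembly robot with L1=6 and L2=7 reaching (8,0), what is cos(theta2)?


Given: L1 = 6, L2 = 7, target (x, y) = (8, 0)
Using cos(theta2) = (x^2 + y^2 - L1^2 - L2^2) / (2*L1*L2)
x^2 + y^2 = 8^2 + 0 = 64
L1^2 + L2^2 = 36 + 49 = 85
Numerator = 64 - 85 = -21
Denominator = 2*6*7 = 84
cos(theta2) = -21/84 = -1/4

-1/4


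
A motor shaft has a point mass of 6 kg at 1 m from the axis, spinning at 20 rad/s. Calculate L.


Given: m = 6 kg, r = 1 m, omega = 20 rad/s
For a point mass: I = m*r^2
I = 6*1^2 = 6*1 = 6
L = I*omega = 6*20
L = 120 kg*m^2/s

120 kg*m^2/s


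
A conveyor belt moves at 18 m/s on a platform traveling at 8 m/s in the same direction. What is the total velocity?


Given: object velocity = 18 m/s, platform velocity = 8 m/s (same direction)
Using classical velocity addition: v_total = v_object + v_platform
v_total = 18 + 8
v_total = 26 m/s

26 m/s


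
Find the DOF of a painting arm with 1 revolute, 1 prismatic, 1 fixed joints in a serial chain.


Given: serial robot with 1 revolute, 1 prismatic, 1 fixed joints
DOF contribution per joint type: revolute=1, prismatic=1, spherical=3, fixed=0
DOF = 1*1 + 1*1 + 1*0
DOF = 2

2


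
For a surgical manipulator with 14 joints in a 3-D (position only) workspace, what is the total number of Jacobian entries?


Given: task space dimension = 3, joints = 14
Jacobian is a 3 x 14 matrix
Total entries = rows * columns
Total = 3 * 14
Total = 42

42


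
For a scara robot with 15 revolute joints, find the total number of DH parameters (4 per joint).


Given: 15 joints, 4 DH parameters per joint (d, theta, a, alpha)
Total DH parameters = number_of_joints * 4
Total = 15 * 4
Total = 60

60


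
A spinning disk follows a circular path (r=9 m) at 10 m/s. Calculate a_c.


Given: v = 10 m/s, r = 9 m
Using a_c = v^2 / r
a_c = 10^2 / 9
a_c = 100 / 9
a_c = 100/9 m/s^2

100/9 m/s^2


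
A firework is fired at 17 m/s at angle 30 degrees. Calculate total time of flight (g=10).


Given: v0 = 17 m/s, theta = 30 deg, g = 10 m/s^2
sin(30) = 1/2
Using T = 2*v0*sin(theta) / g
T = 2*17*1/2 / 10
T = 17 / 10
T = 17/10 s

17/10 s


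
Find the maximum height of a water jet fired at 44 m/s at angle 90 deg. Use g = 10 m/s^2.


Given: v0 = 44 m/s, theta = 90 deg, g = 10 m/s^2
sin^2(90) = 1
Using H = v0^2 * sin^2(theta) / (2*g)
H = 44^2 * 1 / (2*10)
H = 1936 * 1 / 20
H = 1936 / 20
H = 484/5 m

484/5 m


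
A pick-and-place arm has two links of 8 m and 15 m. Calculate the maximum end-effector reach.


Given: L1 = 8 m, L2 = 15 m
For a 2-link planar arm, max reach = L1 + L2 (fully extended)
Max reach = 8 + 15
Max reach = 23 m

23 m


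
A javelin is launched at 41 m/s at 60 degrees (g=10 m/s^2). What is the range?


Given: v0 = 41 m/s, theta = 60 deg, g = 10 m/s^2
sin(2*60) = sin(120) = sqrt(3)/2
Using R = v0^2 * sin(2*theta) / g
R = 41^2 * (sqrt(3)/2) / 10
R = 1681 * sqrt(3) / 20
R = 1681/20*sqrt(3) m

1681/20*sqrt(3) m


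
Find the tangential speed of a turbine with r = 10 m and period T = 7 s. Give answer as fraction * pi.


Given: radius r = 10 m, period T = 7 s
Using v = 2*pi*r / T
v = 2*pi*10 / 7
v = 20*pi / 7
v = 20/7*pi m/s

20/7*pi m/s


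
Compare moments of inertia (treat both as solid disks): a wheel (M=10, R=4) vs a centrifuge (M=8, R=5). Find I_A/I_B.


Given: M1=10 kg, R1=4 m, M2=8 kg, R2=5 m
For a disk: I = (1/2)*M*R^2, so I_A/I_B = (M1*R1^2)/(M2*R2^2)
M1*R1^2 = 10*16 = 160
M2*R2^2 = 8*25 = 200
I_A/I_B = 160/200 = 4/5

4/5


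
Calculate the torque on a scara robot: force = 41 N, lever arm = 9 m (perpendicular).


Given: F = 41 N, r = 9 m, angle = 90 deg (perpendicular)
Using tau = F * r * sin(90)
sin(90) = 1
tau = 41 * 9 * 1
tau = 369 Nm

369 Nm


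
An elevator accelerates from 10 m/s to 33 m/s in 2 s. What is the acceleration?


Given: initial velocity v0 = 10 m/s, final velocity v = 33 m/s, time t = 2 s
Using a = (v - v0) / t
a = (33 - 10) / 2
a = 23 / 2
a = 23/2 m/s^2

23/2 m/s^2


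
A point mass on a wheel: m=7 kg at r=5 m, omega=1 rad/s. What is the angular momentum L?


Given: m = 7 kg, r = 5 m, omega = 1 rad/s
For a point mass: I = m*r^2
I = 7*5^2 = 7*25 = 175
L = I*omega = 175*1
L = 175 kg*m^2/s

175 kg*m^2/s


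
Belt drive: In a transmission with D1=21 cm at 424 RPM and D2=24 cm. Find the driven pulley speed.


Given: D1 = 21 cm, w1 = 424 RPM, D2 = 24 cm
Using D1*w1 = D2*w2
w2 = D1*w1 / D2
w2 = 21*424 / 24
w2 = 8904 / 24
w2 = 371 RPM

371 RPM


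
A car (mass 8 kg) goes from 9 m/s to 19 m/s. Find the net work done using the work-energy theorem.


Given: m = 8 kg, v0 = 9 m/s, v = 19 m/s
Using W = (1/2)*m*(v^2 - v0^2)
v^2 = 19^2 = 361
v0^2 = 9^2 = 81
v^2 - v0^2 = 361 - 81 = 280
W = (1/2)*8*280 = 1120 J

1120 J


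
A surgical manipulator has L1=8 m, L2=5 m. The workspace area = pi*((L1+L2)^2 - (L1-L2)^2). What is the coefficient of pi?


Given: L1 = 8, L2 = 5
(L1+L2)^2 = (13)^2 = 169
(L1-L2)^2 = (3)^2 = 9
Difference = 169 - 9 = 160
This equals 4*L1*L2 = 4*8*5 = 160
Workspace area = 160*pi

160


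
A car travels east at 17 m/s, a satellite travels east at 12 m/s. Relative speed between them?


Given: v_A = 17 m/s east, v_B = 12 m/s east
Both move in the same direction; relative speed = |v_A - v_B|
|17 - 12| = |5|
= 5 m/s

5 m/s


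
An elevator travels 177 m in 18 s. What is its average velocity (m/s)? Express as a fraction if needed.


Given: distance d = 177 m, time t = 18 s
Using v = d / t
v = 177 / 18
v = 59/6 m/s

59/6 m/s


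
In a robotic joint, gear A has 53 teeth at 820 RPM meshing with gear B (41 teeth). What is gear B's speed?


Given: N1 = 53 teeth, w1 = 820 RPM, N2 = 41 teeth
Using N1*w1 = N2*w2
w2 = N1*w1 / N2
w2 = 53*820 / 41
w2 = 43460 / 41
w2 = 1060 RPM

1060 RPM


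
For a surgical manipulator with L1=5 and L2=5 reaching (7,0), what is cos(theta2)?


Given: L1 = 5, L2 = 5, target (x, y) = (7, 0)
Using cos(theta2) = (x^2 + y^2 - L1^2 - L2^2) / (2*L1*L2)
x^2 + y^2 = 7^2 + 0 = 49
L1^2 + L2^2 = 25 + 25 = 50
Numerator = 49 - 50 = -1
Denominator = 2*5*5 = 50
cos(theta2) = -1/50 = -1/50

-1/50


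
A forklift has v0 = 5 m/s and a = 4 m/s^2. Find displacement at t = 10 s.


Given: v0 = 5 m/s, a = 4 m/s^2, t = 10 s
Using s = v0*t + (1/2)*a*t^2
s = 5*10 + (1/2)*4*10^2
s = 50 + (1/2)*400
s = 50 + 200
s = 250

250 m


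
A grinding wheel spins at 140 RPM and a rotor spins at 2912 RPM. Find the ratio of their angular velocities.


Given: RPM_A = 140, RPM_B = 2912
omega = 2*pi*RPM/60, so omega_A/omega_B = RPM_A / RPM_B
omega_A/omega_B = 140 / 2912
omega_A/omega_B = 5/104

5/104


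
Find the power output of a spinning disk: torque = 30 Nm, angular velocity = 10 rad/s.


Given: tau = 30 Nm, omega = 10 rad/s
Using P = tau * omega
P = 30 * 10
P = 300 W

300 W


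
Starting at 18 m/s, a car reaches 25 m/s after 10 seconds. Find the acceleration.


Given: initial velocity v0 = 18 m/s, final velocity v = 25 m/s, time t = 10 s
Using a = (v - v0) / t
a = (25 - 18) / 10
a = 7 / 10
a = 7/10 m/s^2

7/10 m/s^2


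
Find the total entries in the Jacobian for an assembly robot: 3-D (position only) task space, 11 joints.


Given: task space dimension = 3, joints = 11
Jacobian is a 3 x 11 matrix
Total entries = rows * columns
Total = 3 * 11
Total = 33

33


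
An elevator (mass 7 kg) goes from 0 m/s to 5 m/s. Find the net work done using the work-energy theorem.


Given: m = 7 kg, v0 = 0 m/s, v = 5 m/s
Using W = (1/2)*m*(v^2 - v0^2)
v^2 = 5^2 = 25
v0^2 = 0^2 = 0
v^2 - v0^2 = 25 - 0 = 25
W = (1/2)*7*25 = 175/2 J

175/2 J


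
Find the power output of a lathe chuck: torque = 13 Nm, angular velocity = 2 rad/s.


Given: tau = 13 Nm, omega = 2 rad/s
Using P = tau * omega
P = 13 * 2
P = 26 W

26 W


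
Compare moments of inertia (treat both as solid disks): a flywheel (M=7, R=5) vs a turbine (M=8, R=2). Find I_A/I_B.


Given: M1=7 kg, R1=5 m, M2=8 kg, R2=2 m
For a disk: I = (1/2)*M*R^2, so I_A/I_B = (M1*R1^2)/(M2*R2^2)
M1*R1^2 = 7*25 = 175
M2*R2^2 = 8*4 = 32
I_A/I_B = 175/32 = 175/32

175/32


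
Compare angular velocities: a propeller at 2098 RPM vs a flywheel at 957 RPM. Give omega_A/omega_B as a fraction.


Given: RPM_A = 2098, RPM_B = 957
omega = 2*pi*RPM/60, so omega_A/omega_B = RPM_A / RPM_B
omega_A/omega_B = 2098 / 957
omega_A/omega_B = 2098/957

2098/957


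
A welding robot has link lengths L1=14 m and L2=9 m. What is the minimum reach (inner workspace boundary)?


Given: L1 = 14 m, L2 = 9 m
For a 2-link planar arm, min reach = |L1 - L2| (second link folded back)
Min reach = |14 - 9|
Min reach = 5 m

5 m


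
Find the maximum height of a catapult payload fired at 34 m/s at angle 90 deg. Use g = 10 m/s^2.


Given: v0 = 34 m/s, theta = 90 deg, g = 10 m/s^2
sin^2(90) = 1
Using H = v0^2 * sin^2(theta) / (2*g)
H = 34^2 * 1 / (2*10)
H = 1156 * 1 / 20
H = 1156 / 20
H = 289/5 m

289/5 m


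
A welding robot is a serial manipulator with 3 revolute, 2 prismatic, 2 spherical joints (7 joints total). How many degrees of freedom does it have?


Given: serial robot with 3 revolute, 2 prismatic, 2 spherical joints
DOF contribution per joint type: revolute=1, prismatic=1, spherical=3, fixed=0
DOF = 3*1 + 2*1 + 2*3
DOF = 11

11


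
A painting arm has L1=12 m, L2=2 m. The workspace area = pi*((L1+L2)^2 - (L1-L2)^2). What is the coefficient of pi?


Given: L1 = 12, L2 = 2
(L1+L2)^2 = (14)^2 = 196
(L1-L2)^2 = (10)^2 = 100
Difference = 196 - 100 = 96
This equals 4*L1*L2 = 4*12*2 = 96
Workspace area = 96*pi

96


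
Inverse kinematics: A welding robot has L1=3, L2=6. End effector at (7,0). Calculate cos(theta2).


Given: L1 = 3, L2 = 6, target (x, y) = (7, 0)
Using cos(theta2) = (x^2 + y^2 - L1^2 - L2^2) / (2*L1*L2)
x^2 + y^2 = 7^2 + 0 = 49
L1^2 + L2^2 = 9 + 36 = 45
Numerator = 49 - 45 = 4
Denominator = 2*3*6 = 36
cos(theta2) = 4/36 = 1/9

1/9


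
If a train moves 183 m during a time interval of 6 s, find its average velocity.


Given: distance d = 183 m, time t = 6 s
Using v = d / t
v = 183 / 6
v = 61/2 m/s

61/2 m/s


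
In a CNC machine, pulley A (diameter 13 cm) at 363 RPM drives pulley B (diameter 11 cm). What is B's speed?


Given: D1 = 13 cm, w1 = 363 RPM, D2 = 11 cm
Using D1*w1 = D2*w2
w2 = D1*w1 / D2
w2 = 13*363 / 11
w2 = 4719 / 11
w2 = 429 RPM

429 RPM


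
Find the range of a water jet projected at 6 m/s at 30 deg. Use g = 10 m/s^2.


Given: v0 = 6 m/s, theta = 30 deg, g = 10 m/s^2
sin(2*30) = sin(60) = sqrt(3)/2
Using R = v0^2 * sin(2*theta) / g
R = 6^2 * (sqrt(3)/2) / 10
R = 36 * sqrt(3) / 20
R = 9/5*sqrt(3) m

9/5*sqrt(3) m


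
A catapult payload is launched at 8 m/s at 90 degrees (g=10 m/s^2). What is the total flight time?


Given: v0 = 8 m/s, theta = 90 deg, g = 10 m/s^2
sin(90) = 1
Using T = 2*v0*sin(theta) / g
T = 2*8*1 / 10
T = 16 / 10
T = 8/5 s

8/5 s


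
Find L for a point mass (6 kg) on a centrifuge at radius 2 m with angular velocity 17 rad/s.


Given: m = 6 kg, r = 2 m, omega = 17 rad/s
For a point mass: I = m*r^2
I = 6*2^2 = 6*4 = 24
L = I*omega = 24*17
L = 408 kg*m^2/s

408 kg*m^2/s


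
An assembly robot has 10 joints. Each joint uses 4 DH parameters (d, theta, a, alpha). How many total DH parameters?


Given: 10 joints, 4 DH parameters per joint (d, theta, a, alpha)
Total DH parameters = number_of_joints * 4
Total = 10 * 4
Total = 40

40


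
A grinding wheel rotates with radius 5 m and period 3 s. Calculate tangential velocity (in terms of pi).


Given: radius r = 5 m, period T = 3 s
Using v = 2*pi*r / T
v = 2*pi*5 / 3
v = 10*pi / 3
v = 10/3*pi m/s

10/3*pi m/s


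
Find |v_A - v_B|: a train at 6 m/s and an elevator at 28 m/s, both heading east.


Given: v_A = 6 m/s east, v_B = 28 m/s east
Both move in the same direction; relative speed = |v_A - v_B|
|6 - 28| = |-22|
= 22 m/s

22 m/s


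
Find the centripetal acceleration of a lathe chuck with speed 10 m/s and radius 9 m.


Given: v = 10 m/s, r = 9 m
Using a_c = v^2 / r
a_c = 10^2 / 9
a_c = 100 / 9
a_c = 100/9 m/s^2

100/9 m/s^2


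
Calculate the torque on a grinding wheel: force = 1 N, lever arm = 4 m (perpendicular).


Given: F = 1 N, r = 4 m, angle = 90 deg (perpendicular)
Using tau = F * r * sin(90)
sin(90) = 1
tau = 1 * 4 * 1
tau = 4 Nm

4 Nm


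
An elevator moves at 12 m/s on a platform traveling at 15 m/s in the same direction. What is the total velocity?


Given: object velocity = 12 m/s, platform velocity = 15 m/s (same direction)
Using classical velocity addition: v_total = v_object + v_platform
v_total = 12 + 15
v_total = 27 m/s

27 m/s


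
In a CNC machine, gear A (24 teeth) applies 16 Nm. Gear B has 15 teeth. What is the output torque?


Given: N1 = 24, N2 = 15, T1 = 16 Nm
Using T2/T1 = N2/N1
T2 = T1 * N2 / N1
T2 = 16 * 15 / 24
T2 = 240 / 24
T2 = 10 Nm

10 Nm


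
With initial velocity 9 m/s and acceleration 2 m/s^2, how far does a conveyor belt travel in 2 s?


Given: v0 = 9 m/s, a = 2 m/s^2, t = 2 s
Using s = v0*t + (1/2)*a*t^2
s = 9*2 + (1/2)*2*2^2
s = 18 + (1/2)*8
s = 18 + 4
s = 22

22 m


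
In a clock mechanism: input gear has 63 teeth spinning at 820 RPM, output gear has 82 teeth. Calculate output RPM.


Given: N1 = 63 teeth, w1 = 820 RPM, N2 = 82 teeth
Using N1*w1 = N2*w2
w2 = N1*w1 / N2
w2 = 63*820 / 82
w2 = 51660 / 82
w2 = 630 RPM

630 RPM


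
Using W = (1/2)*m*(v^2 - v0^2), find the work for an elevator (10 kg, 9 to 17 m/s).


Given: m = 10 kg, v0 = 9 m/s, v = 17 m/s
Using W = (1/2)*m*(v^2 - v0^2)
v^2 = 17^2 = 289
v0^2 = 9^2 = 81
v^2 - v0^2 = 289 - 81 = 208
W = (1/2)*10*208 = 1040 J

1040 J


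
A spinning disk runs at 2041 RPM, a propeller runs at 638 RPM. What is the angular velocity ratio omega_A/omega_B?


Given: RPM_A = 2041, RPM_B = 638
omega = 2*pi*RPM/60, so omega_A/omega_B = RPM_A / RPM_B
omega_A/omega_B = 2041 / 638
omega_A/omega_B = 2041/638

2041/638


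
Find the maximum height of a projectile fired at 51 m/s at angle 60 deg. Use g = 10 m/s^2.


Given: v0 = 51 m/s, theta = 60 deg, g = 10 m/s^2
sin^2(60) = 3/4
Using H = v0^2 * sin^2(theta) / (2*g)
H = 51^2 * 3/4 / (2*10)
H = 2601 * 3/4 / 20
H = 7803/4 / 20
H = 7803/80 m

7803/80 m


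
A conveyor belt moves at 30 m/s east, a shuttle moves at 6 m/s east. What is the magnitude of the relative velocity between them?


Given: v_A = 30 m/s east, v_B = 6 m/s east
Both move in the same direction; relative speed = |v_A - v_B|
|30 - 6| = |24|
= 24 m/s

24 m/s


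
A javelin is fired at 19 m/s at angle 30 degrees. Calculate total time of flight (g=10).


Given: v0 = 19 m/s, theta = 30 deg, g = 10 m/s^2
sin(30) = 1/2
Using T = 2*v0*sin(theta) / g
T = 2*19*1/2 / 10
T = 19 / 10
T = 19/10 s

19/10 s


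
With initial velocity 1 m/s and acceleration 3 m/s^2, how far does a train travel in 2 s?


Given: v0 = 1 m/s, a = 3 m/s^2, t = 2 s
Using s = v0*t + (1/2)*a*t^2
s = 1*2 + (1/2)*3*2^2
s = 2 + (1/2)*12
s = 2 + 6
s = 8

8 m


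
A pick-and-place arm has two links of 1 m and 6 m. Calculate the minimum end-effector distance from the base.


Given: L1 = 1 m, L2 = 6 m
For a 2-link planar arm, min reach = |L1 - L2| (second link folded back)
Min reach = |1 - 6|
Min reach = 5 m

5 m


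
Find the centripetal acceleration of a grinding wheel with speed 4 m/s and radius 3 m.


Given: v = 4 m/s, r = 3 m
Using a_c = v^2 / r
a_c = 4^2 / 3
a_c = 16 / 3
a_c = 16/3 m/s^2

16/3 m/s^2


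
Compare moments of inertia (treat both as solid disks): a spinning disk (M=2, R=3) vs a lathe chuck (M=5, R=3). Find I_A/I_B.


Given: M1=2 kg, R1=3 m, M2=5 kg, R2=3 m
For a disk: I = (1/2)*M*R^2, so I_A/I_B = (M1*R1^2)/(M2*R2^2)
M1*R1^2 = 2*9 = 18
M2*R2^2 = 5*9 = 45
I_A/I_B = 18/45 = 2/5

2/5
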